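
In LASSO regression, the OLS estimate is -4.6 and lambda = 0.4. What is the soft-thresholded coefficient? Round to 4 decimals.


|beta_OLS| = 4.6.
lambda = 0.4.
Since |beta| > lambda, coefficient = sign(beta)*(|beta| - lambda) = -4.2000.
Result = -4.2000.

-4.2000


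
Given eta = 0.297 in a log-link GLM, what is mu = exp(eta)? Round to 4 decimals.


The inverse log link gives:
mu = exp(0.297) = 1.3458.

1.3458


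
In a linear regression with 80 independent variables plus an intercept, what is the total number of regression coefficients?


Total coefficients = number of predictors + 1 (for the intercept).
= 80 + 1 = 81.

81


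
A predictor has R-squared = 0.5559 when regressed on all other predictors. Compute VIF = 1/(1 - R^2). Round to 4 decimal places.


Denominator: 1 - 0.5559 = 0.4441.
VIF = 1 / 0.4441 = 2.2517.

2.2517


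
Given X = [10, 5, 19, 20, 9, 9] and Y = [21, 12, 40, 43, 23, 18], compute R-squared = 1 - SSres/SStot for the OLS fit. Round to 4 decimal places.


Fit the OLS line: b0 = 1.7101, b1 = 2.0380.
SSres = 14.5670.
SStot = 778.8333.
R^2 = 1 - 14.5670/778.8333 = 0.9813.

0.9813


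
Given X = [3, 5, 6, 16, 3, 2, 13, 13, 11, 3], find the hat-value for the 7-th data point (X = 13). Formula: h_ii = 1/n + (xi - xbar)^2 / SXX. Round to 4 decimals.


Mean of X: xbar = 7.5000.
SXX = 244.5000.
For X = 13: h = 1/10 + (13 - 7.5000)^2/244.5000 = 0.2237.

0.2237


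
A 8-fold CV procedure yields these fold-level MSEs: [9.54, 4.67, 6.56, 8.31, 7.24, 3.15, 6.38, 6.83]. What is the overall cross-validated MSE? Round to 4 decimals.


Sum of fold MSEs = 52.6800.
Average = 52.6800 / 8 = 6.5850.

6.5850


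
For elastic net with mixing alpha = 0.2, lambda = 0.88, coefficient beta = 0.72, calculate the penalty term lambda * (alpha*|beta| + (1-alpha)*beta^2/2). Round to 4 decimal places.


alpha * |beta| = 0.2 * 0.72 = 0.1440.
(1-alpha) * beta^2/2 = 0.8 * 0.5184/2 = 0.2074.
Total = 0.88 * (0.1440 + 0.2074) = 0.3092.

0.3092


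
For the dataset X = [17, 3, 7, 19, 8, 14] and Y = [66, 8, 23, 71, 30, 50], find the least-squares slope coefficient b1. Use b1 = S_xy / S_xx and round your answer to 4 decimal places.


The sample means are xbar = 11.3333 and ybar = 41.3333.
Compute S_xx = 197.3333 and S_xy = 785.3333.
Slope b1 = S_xy / S_xx = 785.3333 / 197.3333 = 3.9797.

3.9797


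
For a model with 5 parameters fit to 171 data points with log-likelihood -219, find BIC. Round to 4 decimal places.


Compute k*ln(n) = 5*ln(171) = 5*5.141664 = 25.708320.
Then -2*loglik = 438.
BIC = 25.708320 + 438 = 463.708320, which rounds to 463.7083.

463.7083


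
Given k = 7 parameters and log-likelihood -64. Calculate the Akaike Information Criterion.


AIC = 2k - 2*loglik = 2(7) - 2(-64).
= 14 + 128 = 142.

142


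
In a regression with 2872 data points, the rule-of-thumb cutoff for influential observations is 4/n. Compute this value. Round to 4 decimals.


Cook's distance cutoff = 4/n = 4/2872.
= 0.0014.

0.0014


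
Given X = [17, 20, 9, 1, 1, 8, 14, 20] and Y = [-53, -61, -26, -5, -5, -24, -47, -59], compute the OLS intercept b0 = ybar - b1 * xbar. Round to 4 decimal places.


First find the slope: b1 = -2.9678.
Means: xbar = 11.2500, ybar = -35.0000.
b0 = ybar - b1 * xbar = -35.0000 - -2.9678 * 11.2500 = -1.6120.

-1.6120


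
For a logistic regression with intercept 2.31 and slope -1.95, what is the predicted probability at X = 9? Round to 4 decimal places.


Linear predictor: z = 2.31 + -1.95 * 9 = -15.2400.
P = 1/(1 + exp(15.2400)) = 1/(1 + 4155735.5571) = 0.0000.

0.0000


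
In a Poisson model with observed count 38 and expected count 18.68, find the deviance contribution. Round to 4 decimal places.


y/mu = 38/18.68 = 2.034261 (approx.), and ln(38/18.68) = 0.710133.
y * ln(y/mu) = 38 * 0.710133 = 26.985054.
y - mu = 19.32.
D = 2 * (26.985054 - 19.32) = 15.330108, which rounds to 15.3301.

15.3301


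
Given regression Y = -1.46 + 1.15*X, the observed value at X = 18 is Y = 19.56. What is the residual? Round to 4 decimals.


Compute yhat = -1.46 + (1.15)(18) = 19.2400.
Residual = actual - predicted = 19.56 - 19.2400 = 0.3200.

0.3200


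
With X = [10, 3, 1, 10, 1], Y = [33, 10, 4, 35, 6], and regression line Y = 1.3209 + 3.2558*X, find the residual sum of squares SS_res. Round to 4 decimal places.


For each point, residual = actual - predicted.
Residuals: [-0.8789, -1.0883, -0.5767, 1.1211, 1.4233].
Sum of squared residuals = 5.5721.

5.5721


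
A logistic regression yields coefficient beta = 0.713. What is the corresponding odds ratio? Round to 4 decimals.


The odds ratio is computed as:
OR = e^(0.713) = 2.0401.

2.0401


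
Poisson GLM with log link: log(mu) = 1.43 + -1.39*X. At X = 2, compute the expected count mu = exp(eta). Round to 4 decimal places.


Compute eta = 1.43 + -1.39 * 2 = -1.3500.
Apply inverse link: mu = e^-1.3500 = 0.2592.

0.2592


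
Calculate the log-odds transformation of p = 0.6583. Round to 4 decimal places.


Compute the odds: 0.6583/0.3417 = 1.9265.
Take the natural log: ln(1.9265) = 0.6557.

0.6557


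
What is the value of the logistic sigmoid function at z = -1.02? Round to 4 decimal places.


First, exp(1.0200) = 2.7732.
Then sigma(z) = 1/(1 + 2.7732) = 0.2650.

0.2650


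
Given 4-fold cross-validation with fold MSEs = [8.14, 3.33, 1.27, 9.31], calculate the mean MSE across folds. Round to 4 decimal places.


Sum of fold MSEs = 22.0500.
Average = 22.0500 / 4 = 5.5125.

5.5125


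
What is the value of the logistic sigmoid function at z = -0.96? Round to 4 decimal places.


exp(0.9600) = 2.6117.
1 + exp(-z) = 3.6117.
sigmoid = 1/3.6117 = 0.2769.

0.2769


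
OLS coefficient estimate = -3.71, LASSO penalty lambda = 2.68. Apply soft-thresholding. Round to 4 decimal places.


|beta_OLS| = 3.71.
lambda = 2.68.
Since |beta| > lambda, coefficient = sign(beta)*(|beta| - lambda) = -1.0300.
Result = -1.0300.

-1.0300


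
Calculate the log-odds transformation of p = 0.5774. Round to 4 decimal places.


Compute the odds: 0.5774/0.4226 = 1.3663.
Take the natural log: ln(1.3663) = 0.3121.

0.3121


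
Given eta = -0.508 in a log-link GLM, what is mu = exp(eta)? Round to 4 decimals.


The inverse log link gives:
mu = exp(-0.508) = 0.6017.

0.6017


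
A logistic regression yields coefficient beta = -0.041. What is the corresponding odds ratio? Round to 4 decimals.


The odds ratio is computed as:
OR = e^(-0.041) = 0.9598.

0.9598


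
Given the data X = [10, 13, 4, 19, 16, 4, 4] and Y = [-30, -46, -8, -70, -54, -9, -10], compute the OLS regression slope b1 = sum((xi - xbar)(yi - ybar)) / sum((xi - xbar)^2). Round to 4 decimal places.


First compute the means: xbar = 10.0000, ybar = -32.4286.
Then S_xx = sum((xi - xbar)^2) = 234.0000.
S_xy = sum((xi - xbar)(yi - ybar)) = -930.0000.
b1 = S_xy / S_xx = -930.0000 / 234.0000 = -3.9744.

-3.9744


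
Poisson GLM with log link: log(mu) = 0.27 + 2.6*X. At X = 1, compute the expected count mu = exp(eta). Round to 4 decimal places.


Linear predictor: eta = 0.27 + (2.6)(1) = 2.8700.
Expected count: mu = exp(2.8700) = 17.6370.

17.6370


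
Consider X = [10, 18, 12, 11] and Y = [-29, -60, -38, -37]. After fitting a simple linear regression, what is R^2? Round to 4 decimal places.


Fit the OLS line: b0 = 5.7226, b1 = -3.6645.
SSres = 9.6387.
SStot = 530.0000.
R^2 = 1 - 9.6387/530.0000 = 0.9818.

0.9818


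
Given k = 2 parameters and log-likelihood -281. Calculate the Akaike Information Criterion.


Compute:
2k = 2*2 = 4.
-2*loglik = -2*(-281) = 562.
AIC = 4 + 562 = 566.

566


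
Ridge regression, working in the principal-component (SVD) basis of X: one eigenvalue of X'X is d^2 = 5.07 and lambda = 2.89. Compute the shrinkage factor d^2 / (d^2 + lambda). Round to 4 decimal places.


d^2 + lambda = 5.07 + 2.89 = 7.9600.
Shrinkage factor = 5.07/7.9600 = 0.6369.

0.6369


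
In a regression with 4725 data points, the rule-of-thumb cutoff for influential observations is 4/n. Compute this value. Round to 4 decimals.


Cook's distance cutoff = 4/n = 4/4725.
= 0.0008.

0.0008


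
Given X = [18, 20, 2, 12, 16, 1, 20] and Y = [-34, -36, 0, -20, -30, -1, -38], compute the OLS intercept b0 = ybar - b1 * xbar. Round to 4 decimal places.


First find the slope: b1 = -1.9914.
Means: xbar = 12.7143, ybar = -22.7143.
b0 = ybar - b1 * xbar = -22.7143 - -1.9914 * 12.7143 = 2.6046.

2.6046


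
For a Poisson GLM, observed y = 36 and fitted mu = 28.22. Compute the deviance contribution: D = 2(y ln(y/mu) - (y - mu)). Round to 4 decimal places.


First: ln(36/28.22) = 0.243488.
Then: 36 * 0.243488 = 8.765568.
y - mu = 36 - 28.22 = 7.78.
D = 2(8.765568 - 7.78) = 1.971136, which rounds to 1.9711.

1.9711


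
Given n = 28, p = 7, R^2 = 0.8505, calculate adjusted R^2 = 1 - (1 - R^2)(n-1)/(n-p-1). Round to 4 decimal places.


Plug in: Adj R^2 = 1 - (1 - 0.8505) * 27/20.
= 1 - 0.1495 * 27/20
= 1 - 4.0365 / 20
= 1 - 0.2018 = 0.7982.

0.7982


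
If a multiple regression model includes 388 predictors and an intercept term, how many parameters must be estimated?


Each predictor gets one coefficient, plus one intercept.
Total parameters = 388 + 1 = 389.

389


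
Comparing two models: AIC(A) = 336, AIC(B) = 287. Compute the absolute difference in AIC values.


|AIC_A - AIC_B| = |336 - 287| = 49.
Model B is preferred (lower AIC).

49


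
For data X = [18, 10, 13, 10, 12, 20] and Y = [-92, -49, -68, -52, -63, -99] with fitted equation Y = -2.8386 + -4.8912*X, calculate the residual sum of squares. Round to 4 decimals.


For each point, residual = actual - predicted.
Residuals: [-1.1198, 2.7506, -1.5758, -0.2494, -1.4670, 1.6626].
Sum of squared residuals = 16.2814.

16.2814


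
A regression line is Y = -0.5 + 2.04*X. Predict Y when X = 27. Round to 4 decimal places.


Predicted value:
Y = -0.5 + (2.04)(27) = -0.5 + 55.0800 = 54.5800.

54.5800


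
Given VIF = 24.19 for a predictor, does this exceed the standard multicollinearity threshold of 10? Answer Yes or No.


Compare VIF = 24.19 to the threshold of 10.
24.19 >= 10, so the answer is Yes.

Yes


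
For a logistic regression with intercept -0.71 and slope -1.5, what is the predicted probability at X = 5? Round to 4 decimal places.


Linear predictor: z = -0.71 + -1.5 * 5 = -8.2100.
P = 1/(1 + exp(8.2100)) = 1/(1 + 3677.5425) = 0.0003.

0.0003


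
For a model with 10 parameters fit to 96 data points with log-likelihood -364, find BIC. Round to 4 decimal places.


Compute k*ln(n) = 10*ln(96) = 10*4.564348 = 45.643480.
Then -2*loglik = 728.
BIC = 45.643480 + 728 = 773.643480, which rounds to 773.6435.

773.6435


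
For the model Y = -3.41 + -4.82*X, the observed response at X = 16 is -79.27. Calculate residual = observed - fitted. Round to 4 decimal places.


Fitted value at X = 16 is yhat = -3.41 + -4.82*16 = -80.5300.
Residual = -79.27 - -80.5300 = 1.2600.

1.2600


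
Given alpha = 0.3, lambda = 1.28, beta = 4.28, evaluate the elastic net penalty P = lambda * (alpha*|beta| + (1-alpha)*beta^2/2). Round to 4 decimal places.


L1 component = 0.3 * |4.28| = 1.2840.
L2 component = 0.7 * 4.28^2 / 2 = 6.4114.
Penalty = 1.28 * (1.2840 + 6.4114) = 1.28 * 7.6954 = 9.8502.

9.8502


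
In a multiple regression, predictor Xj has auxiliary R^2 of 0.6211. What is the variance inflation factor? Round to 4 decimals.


VIF = 1 / (1 - 0.6211).
= 1 / 0.3789 = 2.6392.

2.6392


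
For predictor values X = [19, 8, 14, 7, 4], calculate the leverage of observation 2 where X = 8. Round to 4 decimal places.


Compute xbar = 10.4000 with n = 5 observations.
SXX = 145.2000.
Leverage = 1/5 + (8 - 10.4000)^2/145.2000 = 0.2397.

0.2397


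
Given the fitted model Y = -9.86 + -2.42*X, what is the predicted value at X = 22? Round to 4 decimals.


Predicted value:
Y = -9.86 + (-2.42)(22) = -9.86 + -53.2400 = -63.1000.

-63.1000


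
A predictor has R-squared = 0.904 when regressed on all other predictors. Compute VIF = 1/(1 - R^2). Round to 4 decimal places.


VIF = 1 / (1 - 0.904).
= 1 / 0.096 = 10.4167.

10.4167


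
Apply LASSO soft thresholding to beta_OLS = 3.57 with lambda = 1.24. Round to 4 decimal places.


|beta_OLS| = 3.57.
lambda = 1.24.
Since |beta| > lambda, coefficient = sign(beta)*(|beta| - lambda) = 2.3300.
Result = 2.3300.

2.3300


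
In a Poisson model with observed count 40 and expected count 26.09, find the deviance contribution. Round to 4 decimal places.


First: ln(40/26.09) = 0.427327.
Then: 40 * 0.427327 = 17.093080.
y - mu = 40 - 26.09 = 13.91.
D = 2(17.093080 - 13.91) = 6.366160, which rounds to 6.3662.

6.3662


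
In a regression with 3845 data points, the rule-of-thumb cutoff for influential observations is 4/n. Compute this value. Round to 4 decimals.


The threshold is 4/n.
4/3845 = 0.0010.

0.0010


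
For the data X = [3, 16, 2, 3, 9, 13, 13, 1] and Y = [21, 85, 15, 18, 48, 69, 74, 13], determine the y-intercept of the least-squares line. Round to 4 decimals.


The slope is b1 = 4.9940.
Sample means are xbar = 7.5000 and ybar = 42.8750.
Intercept: b0 = 42.8750 - (4.9940)(7.5000) = 5.4204.

5.4204


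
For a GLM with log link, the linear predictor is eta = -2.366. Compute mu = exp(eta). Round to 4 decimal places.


mu = exp(eta) = exp(-2.366).
= 0.0939.

0.0939


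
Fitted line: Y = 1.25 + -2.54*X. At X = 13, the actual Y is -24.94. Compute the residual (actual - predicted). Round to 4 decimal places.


Compute yhat = 1.25 + (-2.54)(13) = -31.7700.
Residual = actual - predicted = -24.94 - -31.7700 = 6.8300.

6.8300


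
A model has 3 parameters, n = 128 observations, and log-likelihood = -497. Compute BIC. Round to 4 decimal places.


k * ln(n) = 3 * ln(128) = 3 * 4.852030 = 14.556090.
-2 * loglik = -2 * (-497) = 994.
BIC = 14.556090 + 994 = 1008.556090, which rounds to 1008.5561.

1008.5561


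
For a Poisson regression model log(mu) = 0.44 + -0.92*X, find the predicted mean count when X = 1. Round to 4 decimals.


Linear predictor: eta = 0.44 + (-0.92)(1) = -0.4800.
Expected count: mu = exp(-0.4800) = 0.6188.

0.6188


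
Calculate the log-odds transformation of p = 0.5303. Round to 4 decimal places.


The odds are p/(1-p) = 0.5303 / 0.4697 = 1.1290.
logit(p) = ln(1.1290) = 0.1213.

0.1213


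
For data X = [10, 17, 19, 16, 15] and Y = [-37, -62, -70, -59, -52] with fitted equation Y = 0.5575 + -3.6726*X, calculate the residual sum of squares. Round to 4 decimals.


For each point, residual = actual - predicted.
Residuals: [-0.8315, -0.1233, -0.7781, -0.7959, 2.5315].
Sum of squared residuals = 8.3540.

8.3540


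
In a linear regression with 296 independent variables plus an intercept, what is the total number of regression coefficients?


Total coefficients = number of predictors + 1 (for the intercept).
= 296 + 1 = 297.

297


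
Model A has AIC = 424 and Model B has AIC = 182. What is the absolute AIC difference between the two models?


Absolute difference = |424 - 182| = 242.
The model with lower AIC (B) is preferred.

242


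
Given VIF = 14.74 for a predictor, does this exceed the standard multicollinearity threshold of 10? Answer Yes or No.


Compare VIF = 14.74 to the threshold of 10.
14.74 >= 10, so the answer is Yes.

Yes


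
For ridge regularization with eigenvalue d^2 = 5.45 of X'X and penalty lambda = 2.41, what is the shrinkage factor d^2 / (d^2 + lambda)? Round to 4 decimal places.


Denominator = d^2 + lambda = 5.45 + 2.41 = 7.8600.
Shrinkage = 5.45 / 7.8600 = 0.6934.

0.6934


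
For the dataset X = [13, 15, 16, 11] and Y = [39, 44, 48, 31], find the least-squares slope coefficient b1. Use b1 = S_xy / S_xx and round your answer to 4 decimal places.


The sample means are xbar = 13.7500 and ybar = 40.5000.
Compute S_xx = 14.7500 and S_xy = 48.5000.
Slope b1 = S_xy / S_xx = 48.5000 / 14.7500 = 3.2881.

3.2881


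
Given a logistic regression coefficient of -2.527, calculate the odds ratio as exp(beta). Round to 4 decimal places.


exp(-2.527) = 0.0799.
So the odds ratio is 0.0799.

0.0799


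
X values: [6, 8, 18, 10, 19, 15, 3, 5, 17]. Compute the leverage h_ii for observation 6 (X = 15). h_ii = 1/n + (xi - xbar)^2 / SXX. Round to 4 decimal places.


Mean of X: xbar = 11.2222.
SXX = 299.5556.
For X = 15: h = 1/9 + (15 - 11.2222)^2/299.5556 = 0.1588.

0.1588


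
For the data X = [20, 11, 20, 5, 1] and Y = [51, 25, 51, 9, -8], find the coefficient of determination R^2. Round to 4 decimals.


After computing the OLS fit (b0=-8.6460, b1=3.0040):
SSres = 13.1952, SStot = 2695.2000.
R^2 = 1 - 13.1952/2695.2000 = 0.9951.

0.9951


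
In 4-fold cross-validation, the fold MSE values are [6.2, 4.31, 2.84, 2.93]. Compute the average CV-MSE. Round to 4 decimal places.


Sum of fold MSEs = 16.2800.
Average = 16.2800 / 4 = 4.0700.

4.0700


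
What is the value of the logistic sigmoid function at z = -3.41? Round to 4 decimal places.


Compute exp(3.4100) = 30.2652.
Sigmoid = 1 / (1 + 30.2652) = 1 / 31.2652 = 0.0320.

0.0320


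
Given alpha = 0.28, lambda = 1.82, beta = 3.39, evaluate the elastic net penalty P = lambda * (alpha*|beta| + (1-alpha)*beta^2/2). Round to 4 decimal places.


L1 component = 0.28 * |3.39| = 0.9492.
L2 component = 0.72 * 3.39^2 / 2 = 4.1372.
Penalty = 1.82 * (0.9492 + 4.1372) = 1.82 * 5.0864 = 9.2572.

9.2572


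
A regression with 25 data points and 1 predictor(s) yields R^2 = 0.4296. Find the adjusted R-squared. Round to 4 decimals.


Adjusted R^2 = 1 - (1 - R^2) * (n-1)/(n-p-1).
(1 - R^2) = 0.5704.
(n-1)/(n-p-1) = 24/23.
(1 - R^2) * (n-1) = 0.5704 * 24 = 13.6896.
Divide by (n-p-1): 13.6896 / 23 = 0.5952.
Adj R^2 = 1 - 0.5952 = 0.4048.

0.4048


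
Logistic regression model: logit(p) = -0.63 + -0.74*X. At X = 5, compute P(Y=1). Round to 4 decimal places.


z = -0.63 + -0.74 * 5 = -4.3300.
Sigmoid: P = 1 / (1 + exp(4.3300)) = 0.0130.

0.0130


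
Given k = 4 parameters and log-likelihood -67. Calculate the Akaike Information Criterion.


AIC = 2k - 2*loglik = 2(4) - 2(-67).
= 8 + 134 = 142.

142


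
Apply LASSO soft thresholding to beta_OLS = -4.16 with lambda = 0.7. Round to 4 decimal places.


Absolute value: |-4.16| = 4.16.
Compare to lambda = 0.7.
Since |beta| > lambda, coefficient = sign(beta)*(|beta| - lambda) = -3.4600.

-3.4600


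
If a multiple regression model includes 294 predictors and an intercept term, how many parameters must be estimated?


Including the intercept, the model has 294 predictor coefficients + 1 intercept.
Total = 295.

295


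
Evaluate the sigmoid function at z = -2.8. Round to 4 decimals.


First, exp(2.8000) = 16.4446.
Then sigma(z) = 1/(1 + 16.4446) = 0.0573.

0.0573


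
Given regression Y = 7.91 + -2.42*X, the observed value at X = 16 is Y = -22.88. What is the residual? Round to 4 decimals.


Predicted = 7.91 + -2.42 * 16 = -30.8100.
Residual = -22.88 - -30.8100 = 7.9300.

7.9300


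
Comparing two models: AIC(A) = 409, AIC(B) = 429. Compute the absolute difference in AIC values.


|AIC_A - AIC_B| = |409 - 429| = 20.
Model A is preferred (lower AIC).

20


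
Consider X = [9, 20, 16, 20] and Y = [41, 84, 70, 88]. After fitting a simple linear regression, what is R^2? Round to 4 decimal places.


After computing the OLS fit (b0=4.2910, b1=4.0898):
SSres = 8.0991, SStot = 1358.7500.
R^2 = 1 - 8.0991/1358.7500 = 0.9940.

0.9940


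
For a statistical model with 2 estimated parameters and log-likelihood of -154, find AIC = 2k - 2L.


AIC = 2k - 2*loglik = 2(2) - 2(-154).
= 4 + 308 = 312.

312


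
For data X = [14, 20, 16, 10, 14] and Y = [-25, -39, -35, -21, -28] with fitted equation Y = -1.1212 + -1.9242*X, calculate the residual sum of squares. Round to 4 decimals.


Predicted values from Y = -1.1212 + -1.9242*X.
Residuals: [3.0600, 0.6052, -3.0916, -0.6368, 0.0600].
SSres = 19.6970.

19.6970


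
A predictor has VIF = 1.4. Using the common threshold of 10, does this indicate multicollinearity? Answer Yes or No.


Compare VIF = 1.4 to the threshold of 10.
1.4 < 10, so the answer is No.

No


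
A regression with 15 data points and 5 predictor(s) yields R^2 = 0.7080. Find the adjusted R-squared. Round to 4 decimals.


Adjusted R^2 = 1 - (1 - R^2) * (n-1)/(n-p-1).
(1 - R^2) = 0.2920.
(n-1)/(n-p-1) = 14/9.
(1 - R^2) * (n-1) = 0.2920 * 14 = 4.0880.
Divide by (n-p-1): 4.0880 / 9 = 0.4542.
Adj R^2 = 1 - 0.4542 = 0.5458.

0.5458


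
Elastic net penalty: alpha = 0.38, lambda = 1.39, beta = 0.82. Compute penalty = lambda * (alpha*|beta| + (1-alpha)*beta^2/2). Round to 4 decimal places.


L1 component = 0.38 * |0.82| = 0.3116.
L2 component = 0.62 * 0.82^2 / 2 = 0.2084.
Penalty = 1.39 * (0.3116 + 0.2084) = 1.39 * 0.5200 = 0.7229.

0.7229


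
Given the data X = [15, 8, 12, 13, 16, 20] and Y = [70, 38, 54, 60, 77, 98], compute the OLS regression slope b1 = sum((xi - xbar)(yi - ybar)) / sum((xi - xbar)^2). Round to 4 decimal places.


First compute the means: xbar = 14.0000, ybar = 66.1667.
Then S_xx = sum((xi - xbar)^2) = 82.0000.
S_xy = sum((xi - xbar)(yi - ybar)) = 416.0000.
b1 = S_xy / S_xx = 416.0000 / 82.0000 = 5.0732.

5.0732


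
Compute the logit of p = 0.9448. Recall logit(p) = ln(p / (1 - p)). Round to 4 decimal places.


The odds are p/(1-p) = 0.9448 / 0.0552 = 17.1159.
logit(p) = ln(17.1159) = 2.8400.

2.8400


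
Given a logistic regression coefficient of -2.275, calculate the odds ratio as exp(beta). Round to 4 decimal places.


exp(-2.275) = 0.1028.
So the odds ratio is 0.1028.

0.1028


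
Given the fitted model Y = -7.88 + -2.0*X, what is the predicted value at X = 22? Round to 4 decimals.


Substitute X = 22 into the equation:
Y = -7.88 + -2.0 * 22 = -7.88 + -44.0000 = -51.8800.

-51.8800


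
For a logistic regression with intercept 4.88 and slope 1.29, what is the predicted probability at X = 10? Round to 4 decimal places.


Linear predictor: z = 4.88 + 1.29 * 10 = 17.7800.
P = 1/(1 + exp(-17.7800)) = 1/(1 + 0.0000) = 1.0000.

1.0000


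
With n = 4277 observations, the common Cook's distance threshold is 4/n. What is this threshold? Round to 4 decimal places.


Using the rule of thumb:
Threshold = 4 / 4277 = 0.0009.

0.0009


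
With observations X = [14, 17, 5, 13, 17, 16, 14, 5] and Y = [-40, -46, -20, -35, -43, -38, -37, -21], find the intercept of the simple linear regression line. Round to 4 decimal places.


The slope is b1 = -1.9073.
Sample means are xbar = 12.6250 and ybar = -35.0000.
Intercept: b0 = -35.0000 - (-1.9073)(12.6250) = -10.9205.

-10.9205


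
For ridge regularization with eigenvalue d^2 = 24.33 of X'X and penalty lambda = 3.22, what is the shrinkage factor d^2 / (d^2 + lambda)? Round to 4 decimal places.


Denominator = d^2 + lambda = 24.33 + 3.22 = 27.5500.
Shrinkage = 24.33 / 27.5500 = 0.8831.

0.8831


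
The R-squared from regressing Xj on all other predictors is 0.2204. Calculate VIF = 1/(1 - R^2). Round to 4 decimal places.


Denominator: 1 - 0.2204 = 0.7796.
VIF = 1 / 0.7796 = 1.2827.

1.2827


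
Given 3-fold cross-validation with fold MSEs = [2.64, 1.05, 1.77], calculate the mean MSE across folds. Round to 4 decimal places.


Sum of fold MSEs = 5.4600.
Average = 5.4600 / 3 = 1.8200.

1.8200


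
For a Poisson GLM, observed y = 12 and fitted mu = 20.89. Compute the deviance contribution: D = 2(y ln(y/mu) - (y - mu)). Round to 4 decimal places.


y/mu = 12/20.89 = 0.574438 (approx.), and ln(12/20.89) = -0.554364.
y * ln(y/mu) = 12 * -0.554364 = -6.652368.
y - mu = -8.89.
D = 2 * (-6.652368 - -8.89) = 4.475264, which rounds to 4.4753.

4.4753


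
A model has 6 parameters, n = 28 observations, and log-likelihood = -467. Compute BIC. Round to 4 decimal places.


ln(28) = 3.332205.
k * ln(n) = 6 * 3.332205 = 19.993230.
-2L = 934.
BIC = 19.993230 + 934 = 953.993230, which rounds to 953.9932.

953.9932


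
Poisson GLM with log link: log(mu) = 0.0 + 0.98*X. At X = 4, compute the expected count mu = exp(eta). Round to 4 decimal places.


Compute eta = 0.0 + 0.98 * 4 = 3.9200.
Apply inverse link: mu = e^3.9200 = 50.4004.

50.4004


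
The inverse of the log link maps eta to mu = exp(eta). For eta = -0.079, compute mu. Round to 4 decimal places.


Apply the inverse link:
mu = e^-0.079 = 0.9240.

0.9240


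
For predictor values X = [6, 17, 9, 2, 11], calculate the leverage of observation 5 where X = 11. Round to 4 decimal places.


n = 5, xbar = 9.0000.
SXX = sum((xi - xbar)^2) = 126.0000.
h = 1/5 + (11 - 9.0000)^2 / 126.0000 = 0.2317.

0.2317


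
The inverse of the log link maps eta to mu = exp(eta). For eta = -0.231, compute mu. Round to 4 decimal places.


Apply the inverse link:
mu = e^-0.231 = 0.7937.

0.7937


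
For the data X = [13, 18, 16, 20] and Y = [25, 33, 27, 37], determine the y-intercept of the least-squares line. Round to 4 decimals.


The slope is b1 = 1.7757.
Sample means are xbar = 16.7500 and ybar = 30.5000.
Intercept: b0 = 30.5000 - (1.7757)(16.7500) = 0.7570.

0.7570


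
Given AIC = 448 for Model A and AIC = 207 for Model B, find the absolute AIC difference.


Absolute difference = |448 - 207| = 241.
The model with lower AIC (B) is preferred.

241


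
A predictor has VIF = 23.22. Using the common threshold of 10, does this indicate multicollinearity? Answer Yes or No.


The threshold is 10.
VIF = 23.22 is >= 10.
Multicollinearity indication: Yes.

Yes


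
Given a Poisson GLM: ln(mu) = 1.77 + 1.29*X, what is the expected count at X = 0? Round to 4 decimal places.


Linear predictor: eta = 1.77 + (1.29)(0) = 1.7700.
Expected count: mu = exp(1.7700) = 5.8709.

5.8709


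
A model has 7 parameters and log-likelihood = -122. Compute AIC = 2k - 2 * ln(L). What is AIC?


AIC = 2k - 2*loglik = 2(7) - 2(-122).
= 14 + 244 = 258.

258


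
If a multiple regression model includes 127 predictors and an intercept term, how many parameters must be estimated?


Total coefficients = number of predictors + 1 (for the intercept).
= 127 + 1 = 128.

128


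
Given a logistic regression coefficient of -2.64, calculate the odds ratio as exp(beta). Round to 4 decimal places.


Odds ratio = exp(beta) = exp(-2.64).
= 0.0714.

0.0714


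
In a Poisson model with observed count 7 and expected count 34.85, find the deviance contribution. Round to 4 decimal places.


y/mu = 7/34.85 = 0.200861 (approx.), and ln(7/34.85) = -1.605143.
y * ln(y/mu) = 7 * -1.605143 = -11.236001.
y - mu = -27.85.
D = 2 * (-11.236001 - -27.85) = 33.227998, which rounds to 33.2280.

33.2280


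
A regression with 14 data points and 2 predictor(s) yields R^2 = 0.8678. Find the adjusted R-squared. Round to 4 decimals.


Adjusted R^2 = 1 - (1 - R^2) * (n-1)/(n-p-1).
(1 - R^2) = 0.1322.
(n-1)/(n-p-1) = 13/11.
(1 - R^2) * (n-1) = 0.1322 * 13 = 1.7186.
Divide by (n-p-1): 1.7186 / 11 = 0.1562.
Adj R^2 = 1 - 0.1562 = 0.8438.

0.8438


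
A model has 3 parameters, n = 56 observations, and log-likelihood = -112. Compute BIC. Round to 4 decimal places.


ln(56) = 4.025352.
k * ln(n) = 3 * 4.025352 = 12.076056.
-2L = 224.
BIC = 12.076056 + 224 = 236.076056, which rounds to 236.0761.

236.0761


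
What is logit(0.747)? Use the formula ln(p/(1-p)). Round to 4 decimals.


The odds are p/(1-p) = 0.747 / 0.253 = 2.9526.
logit(p) = ln(2.9526) = 1.0827.

1.0827


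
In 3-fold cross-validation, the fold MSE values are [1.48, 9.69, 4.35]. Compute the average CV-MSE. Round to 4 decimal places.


Sum of fold MSEs = 15.5200.
Average = 15.5200 / 3 = 5.1733.

5.1733


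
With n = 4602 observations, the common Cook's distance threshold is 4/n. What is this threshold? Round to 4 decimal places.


Using the rule of thumb:
Threshold = 4 / 4602 = 0.0009.

0.0009


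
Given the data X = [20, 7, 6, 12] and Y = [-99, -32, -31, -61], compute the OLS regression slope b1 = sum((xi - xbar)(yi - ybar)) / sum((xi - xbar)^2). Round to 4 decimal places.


First compute the means: xbar = 11.2500, ybar = -55.7500.
Then S_xx = sum((xi - xbar)^2) = 122.7500.
S_xy = sum((xi - xbar)(yi - ybar)) = -613.2500.
b1 = S_xy / S_xx = -613.2500 / 122.7500 = -4.9959.

-4.9959


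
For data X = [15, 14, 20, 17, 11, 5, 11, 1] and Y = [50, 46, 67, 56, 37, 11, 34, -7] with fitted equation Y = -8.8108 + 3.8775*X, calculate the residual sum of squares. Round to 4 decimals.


Compute predicted values, then residuals = yi - yhat_i.
Residuals: [0.6483, 0.5258, -1.7392, -1.1067, 3.1583, 0.4233, 0.1583, -2.0667].
SSres = sum(residual^2) = 19.3967.

19.3967


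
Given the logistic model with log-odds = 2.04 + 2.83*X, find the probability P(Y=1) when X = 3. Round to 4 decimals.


z = 2.04 + 2.83 * 3 = 10.5300.
Sigmoid: P = 1 / (1 + exp(-10.5300)) = 1.0000.

1.0000


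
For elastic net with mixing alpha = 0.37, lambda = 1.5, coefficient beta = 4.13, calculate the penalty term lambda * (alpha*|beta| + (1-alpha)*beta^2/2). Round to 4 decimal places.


L1 component = 0.37 * |4.13| = 1.5281.
L2 component = 0.63 * 4.13^2 / 2 = 5.3729.
Penalty = 1.5 * (1.5281 + 5.3729) = 1.5 * 6.9010 = 10.3515.

10.3515


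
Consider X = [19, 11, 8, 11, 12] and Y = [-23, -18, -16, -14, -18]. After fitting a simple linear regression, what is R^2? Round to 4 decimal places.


The fitted line is Y = -9.1796 + -0.7066*X.
SSres = 11.4491, SStot = 44.8000.
R^2 = 1 - SSres/SStot = 0.7444.

0.7444


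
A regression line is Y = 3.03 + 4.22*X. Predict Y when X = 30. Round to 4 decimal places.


Plug X = 30 into Y = 3.03 + 4.22*X:
Y = 3.03 + 126.6000 = 129.6300.

129.6300


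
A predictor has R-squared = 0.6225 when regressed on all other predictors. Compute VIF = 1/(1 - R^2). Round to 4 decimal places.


VIF = 1 / (1 - 0.6225).
= 1 / 0.3775 = 2.6490.

2.6490


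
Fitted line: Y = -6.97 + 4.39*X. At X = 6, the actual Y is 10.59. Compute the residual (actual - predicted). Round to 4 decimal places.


Fitted value at X = 6 is yhat = -6.97 + 4.39*6 = 19.3700.
Residual = 10.59 - 19.3700 = -8.7800.

-8.7800


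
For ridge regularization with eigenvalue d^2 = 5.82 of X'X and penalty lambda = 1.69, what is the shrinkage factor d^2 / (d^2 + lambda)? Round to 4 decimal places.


Compute the denominator: 5.82 + 1.69 = 7.5100.
Shrinkage factor = 5.82 / 7.5100 = 0.7750.

0.7750


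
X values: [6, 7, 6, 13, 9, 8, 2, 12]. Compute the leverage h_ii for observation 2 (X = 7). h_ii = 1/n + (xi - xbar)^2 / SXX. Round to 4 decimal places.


Compute xbar = 7.8750 with n = 8 observations.
SXX = 86.8750.
Leverage = 1/8 + (7 - 7.8750)^2/86.8750 = 0.1338.

0.1338


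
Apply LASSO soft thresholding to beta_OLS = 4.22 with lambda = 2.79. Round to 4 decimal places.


Absolute value: |4.22| = 4.22.
Compare to lambda = 2.79.
Since |beta| > lambda, coefficient = sign(beta)*(|beta| - lambda) = 1.4300.

1.4300


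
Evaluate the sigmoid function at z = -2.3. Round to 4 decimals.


First, exp(2.3000) = 9.9742.
Then sigma(z) = 1/(1 + 9.9742) = 0.0911.

0.0911


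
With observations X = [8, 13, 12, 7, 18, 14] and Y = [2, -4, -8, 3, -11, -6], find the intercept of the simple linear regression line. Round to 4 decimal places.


The slope is b1 = -1.2805.
Sample means are xbar = 12.0000 and ybar = -4.0000.
Intercept: b0 = -4.0000 - (-1.2805)(12.0000) = 11.3659.

11.3659


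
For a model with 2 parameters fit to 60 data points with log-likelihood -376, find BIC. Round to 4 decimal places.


Compute k*ln(n) = 2*ln(60) = 2*4.094345 = 8.188690.
Then -2*loglik = 752.
BIC = 8.188690 + 752 = 760.188690, which rounds to 760.1887.

760.1887


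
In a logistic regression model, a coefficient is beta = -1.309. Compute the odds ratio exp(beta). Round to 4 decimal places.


exp(-1.309) = 0.2701.
So the odds ratio is 0.2701.

0.2701


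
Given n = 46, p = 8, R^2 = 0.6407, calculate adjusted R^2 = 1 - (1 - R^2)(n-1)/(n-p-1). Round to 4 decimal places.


Plug in: Adj R^2 = 1 - (1 - 0.6407) * 45/37.
= 1 - 0.3593 * 45/37
= 1 - 16.1685 / 37
= 1 - 0.4370 = 0.5630.

0.5630


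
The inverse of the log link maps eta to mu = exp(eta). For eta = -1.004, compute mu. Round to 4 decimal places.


The inverse log link gives:
mu = exp(-1.004) = 0.3664.

0.3664


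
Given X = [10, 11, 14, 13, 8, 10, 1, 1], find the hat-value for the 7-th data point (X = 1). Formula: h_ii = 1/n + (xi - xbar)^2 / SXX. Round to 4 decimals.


n = 8, xbar = 8.5000.
SXX = sum((xi - xbar)^2) = 174.0000.
h = 1/8 + (1 - 8.5000)^2 / 174.0000 = 0.4483.

0.4483


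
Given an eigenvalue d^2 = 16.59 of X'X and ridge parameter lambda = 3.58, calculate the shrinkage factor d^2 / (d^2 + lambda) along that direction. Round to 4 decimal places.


d^2 + lambda = 16.59 + 3.58 = 20.1700.
Shrinkage factor = 16.59/20.1700 = 0.8225.

0.8225


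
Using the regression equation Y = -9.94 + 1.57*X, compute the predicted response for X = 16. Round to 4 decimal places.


Substitute X = 16 into the equation:
Y = -9.94 + 1.57 * 16 = -9.94 + 25.1200 = 15.1800.

15.1800


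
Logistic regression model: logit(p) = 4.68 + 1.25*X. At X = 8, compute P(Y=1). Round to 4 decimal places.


z = 4.68 + 1.25 * 8 = 14.6800.
Sigmoid: P = 1 / (1 + exp(-14.6800)) = 1.0000.

1.0000


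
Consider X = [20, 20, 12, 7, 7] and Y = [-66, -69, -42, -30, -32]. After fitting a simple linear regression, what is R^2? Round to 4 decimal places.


The fitted line is Y = -10.4567 + -2.8290*X.
SSres = 13.8080, SStot = 1380.8000.
R^2 = 1 - SSres/SStot = 0.9900.

0.9900


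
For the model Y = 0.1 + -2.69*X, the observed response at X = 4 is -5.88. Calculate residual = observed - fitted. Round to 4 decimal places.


Predicted = 0.1 + -2.69 * 4 = -10.6600.
Residual = -5.88 - -10.6600 = 4.7800.

4.7800


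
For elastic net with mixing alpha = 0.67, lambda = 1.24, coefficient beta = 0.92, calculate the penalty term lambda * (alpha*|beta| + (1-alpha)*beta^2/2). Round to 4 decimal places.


alpha * |beta| = 0.67 * 0.92 = 0.6164.
(1-alpha) * beta^2/2 = 0.33 * 0.8464/2 = 0.1397.
Total = 1.24 * (0.6164 + 0.1397) = 0.9375.

0.9375


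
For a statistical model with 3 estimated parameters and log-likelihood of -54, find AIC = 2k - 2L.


AIC = 2k - 2*loglik = 2(3) - 2(-54).
= 6 + 108 = 114.

114


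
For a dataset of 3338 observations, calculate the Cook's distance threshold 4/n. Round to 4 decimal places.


The threshold is 4/n.
4/3338 = 0.0012.

0.0012


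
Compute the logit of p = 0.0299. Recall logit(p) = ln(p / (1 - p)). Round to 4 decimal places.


Compute the odds: 0.0299/0.9701 = 0.0308.
Take the natural log: ln(0.0308) = -3.4795.

-3.4795


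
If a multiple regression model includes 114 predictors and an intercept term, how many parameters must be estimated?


Each predictor gets one coefficient, plus one intercept.
Total parameters = 114 + 1 = 115.

115


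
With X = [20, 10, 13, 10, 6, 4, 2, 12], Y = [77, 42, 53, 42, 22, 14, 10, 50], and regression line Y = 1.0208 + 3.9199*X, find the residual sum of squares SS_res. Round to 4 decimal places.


For each point, residual = actual - predicted.
Residuals: [-2.4188, 1.7802, 1.0205, 1.7802, -2.5402, -2.7004, 1.1394, 1.9404].
Sum of squared residuals = 32.0384.

32.0384


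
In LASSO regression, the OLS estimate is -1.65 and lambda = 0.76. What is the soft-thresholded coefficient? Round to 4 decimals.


Absolute value: |-1.65| = 1.65.
Compare to lambda = 0.76.
Since |beta| > lambda, coefficient = sign(beta)*(|beta| - lambda) = -0.8900.

-0.8900


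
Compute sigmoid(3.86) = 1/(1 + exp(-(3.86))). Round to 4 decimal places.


Compute exp(-3.8600) = 0.0211.
Sigmoid = 1 / (1 + 0.0211) = 1 / 1.0211 = 0.9794.

0.9794


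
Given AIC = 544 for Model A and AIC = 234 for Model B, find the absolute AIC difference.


Absolute difference = |544 - 234| = 310.
The model with lower AIC (B) is preferred.

310


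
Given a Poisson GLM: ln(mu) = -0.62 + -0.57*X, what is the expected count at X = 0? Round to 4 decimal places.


Compute eta = -0.62 + -0.57 * 0 = -0.6200.
Apply inverse link: mu = e^-0.6200 = 0.5379.

0.5379


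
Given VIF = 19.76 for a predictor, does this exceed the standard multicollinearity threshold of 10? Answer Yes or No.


Check: VIF = 19.76 vs threshold = 10.
Since 19.76 >= 10, the answer is Yes.

Yes


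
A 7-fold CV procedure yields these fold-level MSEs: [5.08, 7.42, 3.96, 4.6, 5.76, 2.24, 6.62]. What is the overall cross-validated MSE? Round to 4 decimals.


Sum of fold MSEs = 35.6800.
Average = 35.6800 / 7 = 5.0971.

5.0971


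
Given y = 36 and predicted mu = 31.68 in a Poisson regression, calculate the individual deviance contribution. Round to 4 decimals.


y/mu = 36/31.68 = 1.136364 (approx.), and ln(36/31.68) = 0.127833.
y * ln(y/mu) = 36 * 0.127833 = 4.601988.
y - mu = 4.32.
D = 2 * (4.601988 - 4.32) = 0.563976, which rounds to 0.5640.

0.5640


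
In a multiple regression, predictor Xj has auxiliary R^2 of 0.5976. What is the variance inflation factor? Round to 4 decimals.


Using VIF = 1/(1 - R^2_j):
1 - 0.5976 = 0.4024.
VIF = 2.4851.

2.4851


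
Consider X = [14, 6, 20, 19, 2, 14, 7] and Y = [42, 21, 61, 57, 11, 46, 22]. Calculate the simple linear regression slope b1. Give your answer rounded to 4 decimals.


The sample means are xbar = 11.7143 and ybar = 37.1429.
Compute S_xx = 281.4286 and S_xy = 791.2857.
Slope b1 = S_xy / S_xx = 791.2857 / 281.4286 = 2.8117.

2.8117


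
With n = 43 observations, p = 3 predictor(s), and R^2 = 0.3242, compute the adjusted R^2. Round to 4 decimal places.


Using the formula:
(1 - 0.3242) = 0.6758.
Multiply by 42/39: 0.6758 * 42 = 28.3836, then 28.3836 / 39 = 0.7278.
Adj R^2 = 1 - 0.7278 = 0.2722.

0.2722


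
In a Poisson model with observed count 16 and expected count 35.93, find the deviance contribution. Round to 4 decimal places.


y/mu = 16/35.93 = 0.445310 (approx.), and ln(16/35.93) = -0.808984.
y * ln(y/mu) = 16 * -0.808984 = -12.943744.
y - mu = -19.93.
D = 2 * (-12.943744 - -19.93) = 13.972512, which rounds to 13.9725.

13.9725


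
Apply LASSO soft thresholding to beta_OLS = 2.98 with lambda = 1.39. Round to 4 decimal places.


Absolute value: |2.98| = 2.98.
Compare to lambda = 1.39.
Since |beta| > lambda, coefficient = sign(beta)*(|beta| - lambda) = 1.5900.

1.5900


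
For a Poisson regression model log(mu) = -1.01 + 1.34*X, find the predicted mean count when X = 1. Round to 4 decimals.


Compute eta = -1.01 + 1.34 * 1 = 0.3300.
Apply inverse link: mu = e^0.3300 = 1.3910.

1.3910


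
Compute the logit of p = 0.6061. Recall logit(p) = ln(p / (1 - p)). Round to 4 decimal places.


Compute the odds: 0.6061/0.3939 = 1.5387.
Take the natural log: ln(1.5387) = 0.4309.

0.4309


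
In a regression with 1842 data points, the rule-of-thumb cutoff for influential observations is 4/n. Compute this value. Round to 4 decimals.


The threshold is 4/n.
4/1842 = 0.0022.

0.0022


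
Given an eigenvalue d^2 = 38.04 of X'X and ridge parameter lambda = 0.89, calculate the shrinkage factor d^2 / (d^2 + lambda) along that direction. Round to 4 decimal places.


Denominator = d^2 + lambda = 38.04 + 0.89 = 38.9300.
Shrinkage = 38.04 / 38.9300 = 0.9771.

0.9771


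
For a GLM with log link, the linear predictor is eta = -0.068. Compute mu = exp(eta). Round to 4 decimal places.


mu = exp(eta) = exp(-0.068).
= 0.9343.

0.9343


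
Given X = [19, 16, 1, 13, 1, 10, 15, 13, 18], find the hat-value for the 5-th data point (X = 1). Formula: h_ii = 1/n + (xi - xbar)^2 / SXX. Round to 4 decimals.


Compute xbar = 11.7778 with n = 9 observations.
SXX = 357.5556.
Leverage = 1/9 + (1 - 11.7778)^2/357.5556 = 0.4360.

0.4360


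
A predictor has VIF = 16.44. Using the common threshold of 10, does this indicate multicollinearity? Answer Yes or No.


Compare VIF = 16.44 to the threshold of 10.
16.44 >= 10, so the answer is Yes.

Yes
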